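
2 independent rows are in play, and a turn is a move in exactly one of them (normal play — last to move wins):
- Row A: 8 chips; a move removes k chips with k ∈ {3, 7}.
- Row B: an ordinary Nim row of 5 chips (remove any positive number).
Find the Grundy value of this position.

7

Grundy values for row A (subtraction set {3, 7}):
g(0) = mex{} = 0
g(1) = mex{} = 0
g(2) = mex{} = 0
g(3) = mex{0} = 1
g(4) = mex{0} = 1
g(5) = mex{0} = 1
g(6) = mex{1} = 0
g(7) = mex{0,1} = 2
g(8) = mex{0,1} = 2
So g(8) = 2.
Row B is a plain Nim row of size 5, so its Grundy value is 5.
By the Sprague-Grundy theorem, the Grundy value of a sum of independent games is the XOR of the component values.
Combined value = 2 XOR 5 = 7.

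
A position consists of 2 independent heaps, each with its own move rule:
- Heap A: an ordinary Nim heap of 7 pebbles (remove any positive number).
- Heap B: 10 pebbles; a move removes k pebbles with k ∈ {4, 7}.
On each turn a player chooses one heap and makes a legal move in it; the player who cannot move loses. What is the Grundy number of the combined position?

5

Heap A is a plain Nim heap of size 7, so its Grundy value is 7.
Grundy values for heap B (subtraction set {4, 7}):
g(0) = mex{} = 0
g(1) = mex{} = 0
g(2) = mex{} = 0
g(3) = mex{} = 0
g(4) = mex{0} = 1
g(5) = mex{0} = 1
g(6) = mex{0} = 1
g(7) = mex{0} = 1
g(8) = mex{0,1} = 2
g(9) = mex{0,1} = 2
g(10) = mex{0,1} = 2
So g(10) = 2.
By the Sprague-Grundy theorem, the Grundy value of a sum of independent games is the XOR of the component values.
Combined value = 7 XOR 2 = 5.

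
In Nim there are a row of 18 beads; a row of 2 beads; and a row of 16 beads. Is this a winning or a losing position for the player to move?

Nim-sum: 18 XOR 2 XOR 16 = 0.
The nim-sum is 0, so this is a P-position: the player to move is in a losing position under optimal play.

Losing position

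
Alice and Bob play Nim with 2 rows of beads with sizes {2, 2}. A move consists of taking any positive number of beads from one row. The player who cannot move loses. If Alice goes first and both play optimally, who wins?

Bob wins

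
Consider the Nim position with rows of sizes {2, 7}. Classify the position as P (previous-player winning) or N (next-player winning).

N-position

In binary:
  010  (2)
  111  (7)
  ---
  101  (5)
The nim-sum is 5 ≠ 0, so this is an N-position: the player to move can win.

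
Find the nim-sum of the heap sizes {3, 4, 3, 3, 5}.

2

Compute the nim-sum pairwise:
3 ^ 4 = 7
7 ^ 3 = 4
4 ^ 3 = 7
7 ^ 5 = 2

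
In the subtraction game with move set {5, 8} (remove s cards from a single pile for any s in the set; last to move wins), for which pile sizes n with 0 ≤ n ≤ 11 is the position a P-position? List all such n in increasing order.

0, 1, 2, 3, 4

Compute g(0), g(1), … for moves {5, 8}:
k:     0  1  2  3  4  5  6  7  8  9 10 11
g(k):  0  0  0  0  0  1  1  1  1  1  2  2
The P-positions (g = 0) in 0..11 are 0, 1, 2, 3, 4.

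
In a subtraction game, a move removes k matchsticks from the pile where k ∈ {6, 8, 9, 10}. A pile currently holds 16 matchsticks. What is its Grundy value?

Grundy values for subtraction set {6, 8, 9, 10}:
k:     0  1  2  3  4  5  6  7  8  9 10 11 12 13 14 15 16
g(k):  0  0  0  0  0  0  1  1  1  1  1  1  2  2  2  2  0
So g(16) = 0.

0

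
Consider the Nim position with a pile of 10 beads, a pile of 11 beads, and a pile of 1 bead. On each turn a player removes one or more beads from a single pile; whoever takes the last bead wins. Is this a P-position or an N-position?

P-position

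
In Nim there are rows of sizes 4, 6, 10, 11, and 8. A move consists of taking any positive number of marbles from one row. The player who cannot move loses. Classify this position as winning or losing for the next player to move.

Nim-sum: 4 XOR 6 XOR 10 XOR 11 XOR 8 = 11.
The nim-sum is 11 ≠ 0, so this is an N-position: the player to move can win.

Winning position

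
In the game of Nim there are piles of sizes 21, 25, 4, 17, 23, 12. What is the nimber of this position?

2

Compute the nim-sum pairwise:
21 XOR 25 = 12
12 XOR 4 = 8
8 XOR 17 = 25
25 XOR 23 = 14
14 XOR 12 = 2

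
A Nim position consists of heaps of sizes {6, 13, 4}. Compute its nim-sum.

Write each in binary and XOR column by column:
  0110  (6)
  1101  (13)
  0100  (4)
  ----
  1111  (15)

15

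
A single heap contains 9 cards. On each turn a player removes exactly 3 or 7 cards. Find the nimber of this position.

Build the Grundy sequence with g(k) = mex{g(k−s) : s ∈ {3, 7}, s ≤ k}:
k:     0  1  2  3  4  5  6  7  8  9
g(k):  0  0  0  1  1  1  0  2  2  1
So g(9) = 1.

1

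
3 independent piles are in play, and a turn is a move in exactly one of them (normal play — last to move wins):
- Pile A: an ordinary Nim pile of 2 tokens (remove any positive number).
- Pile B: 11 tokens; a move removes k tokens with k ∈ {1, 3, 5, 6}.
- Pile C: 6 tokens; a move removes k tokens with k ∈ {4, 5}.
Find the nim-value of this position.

3

Pile A is a plain Nim pile of size 2, so its Grundy value is 2.
Build the Grundy sequence for pile B with g(k) = mex{g(k−s) : s ∈ {1, 3, 5, 6}, s ≤ k}:
g(0) = mex{} = 0
g(1) = mex{0} = 1
g(2) = mex{1} = 0
g(3) = mex{0} = 1
g(4) = mex{1} = 0
g(5) = mex{0} = 1
g(6) = mex{0,1} = 2
g(7) = mex{0,1,2} = 3
g(8) = mex{0,1,3} = 2
g(9) = mex{0,1,2} = 3
g(10) = mex{0,1,3} = 2
g(11) = mex{1,2} = 0
So g(11) = 0.
Grundy values for pile C (subtraction set {4, 5}):
g(0) = mex{} = 0
g(1) = mex{} = 0
g(2) = mex{} = 0
g(3) = mex{} = 0
g(4) = mex{0} = 1
g(5) = mex{0} = 1
g(6) = mex{0} = 1
So g(6) = 1.
The value of a disjunctive sum is the nim-sum of the parts.
Combined value = 2 ⊕ 0 ⊕ 1 = 3.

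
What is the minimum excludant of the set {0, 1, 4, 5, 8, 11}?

2

The values 0, 1 are all present; 2 is the first non-negative integer missing from the set.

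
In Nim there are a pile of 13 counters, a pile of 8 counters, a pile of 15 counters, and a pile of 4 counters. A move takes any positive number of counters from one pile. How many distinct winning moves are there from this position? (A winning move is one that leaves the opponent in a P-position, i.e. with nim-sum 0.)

Write each in binary and XOR column by column:
  1101  (13)
  1000  (8)
  1111  (15)
  0100  (4)
  ----
  1110  (14)
The overall nim-sum is X = 14. A pile of size p has a winning move iff p XOR X < p (reduce it to p XOR X).
  13: 13 XOR 14 = 3 < 13 — winning move (to 3).
  8: 8 XOR 14 = 6 < 8 — winning move (to 6).
  15: 15 XOR 14 = 1 < 15 — winning move (to 1).
  4: 4 XOR 14 = 10 ≥ 4 — no move.
That gives 3 winning moves.

3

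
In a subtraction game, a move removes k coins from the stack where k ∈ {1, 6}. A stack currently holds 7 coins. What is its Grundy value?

Build the Grundy sequence with g(k) = mex{g(k−s) : s ∈ {1, 6}, s ≤ k}:
g(0) = mex{} = 0
g(1) = mex{0} = 1
g(2) = mex{1} = 0
g(3) = mex{0} = 1
g(4) = mex{1} = 0
g(5) = mex{0} = 1
g(6) = mex{0,1} = 2
g(7) = mex{1,2} = 0
So g(7) = 0.

0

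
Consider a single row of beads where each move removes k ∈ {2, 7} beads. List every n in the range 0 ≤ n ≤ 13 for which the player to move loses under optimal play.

0, 1, 4, 5, 9, 10, 13

Grundy values for subtraction set {2, 7}:
g(0) = mex{} = 0
g(1) = mex{} = 0
g(2) = mex{0} = 1
g(3) = mex{0} = 1
g(4) = mex{1} = 0
g(5) = mex{1} = 0
g(6) = mex{0} = 1
g(7) = mex{0} = 1
g(8) = mex{0,1} = 2
g(9) = mex{1} = 0
g(10) = mex{1,2} = 0
g(11) = mex{0} = 1
g(12) = mex{0} = 1
g(13) = mex{1} = 0
The P-positions (g = 0) in 0..13 are 0, 1, 4, 5, 9, 10, 13.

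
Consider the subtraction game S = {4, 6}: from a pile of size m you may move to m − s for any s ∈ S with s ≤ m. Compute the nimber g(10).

0

Compute g(0), g(1), … for moves {4, 6}:
g(0) = mex{} = 0
g(1) = mex{} = 0
g(2) = mex{} = 0
g(3) = mex{} = 0
g(4) = mex{0} = 1
g(5) = mex{0} = 1
g(6) = mex{0} = 1
g(7) = mex{0} = 1
g(8) = mex{0,1} = 2
g(9) = mex{0,1} = 2
g(10) = mex{1} = 0
So g(10) = 0.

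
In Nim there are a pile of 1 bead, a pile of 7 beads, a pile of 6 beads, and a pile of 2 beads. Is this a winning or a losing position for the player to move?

Winning position

Compute the nim-sum pairwise:
1 ⊕ 7 = 6
6 ⊕ 6 = 0
0 ⊕ 2 = 2
The nim-sum is 2 ≠ 0, so this is an N-position: the player to move can win.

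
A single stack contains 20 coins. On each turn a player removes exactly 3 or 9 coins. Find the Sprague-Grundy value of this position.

0

Build the Grundy sequence with g(k) = mex{g(k−s) : s ∈ {3, 9}, s ≤ k}:
k:     0  1  2  3  4  5  6  7  8  9 10 11 12 13 14 15 16 17 18 19 20
g(k):  0  0  0  1  1  1  0  0  0  1  1  1  0  0  0  1  1  1  0  0  0
So g(20) = 0.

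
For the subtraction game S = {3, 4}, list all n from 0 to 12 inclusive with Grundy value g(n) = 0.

0, 1, 2, 7, 8, 9

Compute g(0), g(1), … for moves {3, 4}:
k:     0  1  2  3  4  5  6  7  8  9 10 11 12
g(k):  0  0  0  1  1  1  2  0  0  0  1  1  1
The P-positions (g = 0) in 0..12 are 0, 1, 2, 7, 8, 9.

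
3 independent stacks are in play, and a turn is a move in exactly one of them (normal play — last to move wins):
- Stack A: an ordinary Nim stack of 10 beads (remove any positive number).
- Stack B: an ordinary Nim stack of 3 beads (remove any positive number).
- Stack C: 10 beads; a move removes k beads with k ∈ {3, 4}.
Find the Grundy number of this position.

8

Stack A is a plain Nim stack of size 10, so its Grundy value is 10.
Stack B is a plain Nim stack of size 3, so its Grundy value is 3.
For stack C, compute g(0), g(1), … with moves {3, 4}:
g(0) = mex{} = 0
g(1) = mex{} = 0
g(2) = mex{} = 0
g(3) = mex{0} = 1
g(4) = mex{0} = 1
g(5) = mex{0} = 1
g(6) = mex{0,1} = 2
g(7) = mex{1} = 0
g(8) = mex{1} = 0
g(9) = mex{1,2} = 0
g(10) = mex{0,2} = 1
So g(10) = 1.
By the Sprague-Grundy theorem, the Grundy value of a sum of independent games is the XOR of the component values.
Combined value = 10 XOR 3 XOR 1 = 8.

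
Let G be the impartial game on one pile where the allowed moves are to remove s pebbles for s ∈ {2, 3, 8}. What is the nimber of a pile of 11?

0

Build the Grundy sequence with g(k) = mex{g(k−s) : s ∈ {2, 3, 8}, s ≤ k}:
k:     0  1  2  3  4  5  6  7  8  9 10 11
g(k):  0  0  1  1  2  0  0  1  1  2  0  0
So g(11) = 0.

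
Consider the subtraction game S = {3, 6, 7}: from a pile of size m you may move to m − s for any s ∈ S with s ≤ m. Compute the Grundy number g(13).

1

Grundy values for subtraction set {3, 6, 7}:
g(0) = mex{} = 0
g(1) = mex{} = 0
g(2) = mex{} = 0
g(3) = mex{0} = 1
g(4) = mex{0} = 1
g(5) = mex{0} = 1
g(6) = mex{0,1} = 2
g(7) = mex{0,1} = 2
g(8) = mex{0,1} = 2
g(9) = mex{0,1,2} = 3
g(10) = mex{1,2} = 0
g(11) = mex{1,2} = 0
g(12) = mex{1,2,3} = 0
g(13) = mex{0,2} = 1
So g(13) = 1.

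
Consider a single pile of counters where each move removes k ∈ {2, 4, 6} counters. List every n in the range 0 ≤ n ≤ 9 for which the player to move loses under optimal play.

0, 1, 8, 9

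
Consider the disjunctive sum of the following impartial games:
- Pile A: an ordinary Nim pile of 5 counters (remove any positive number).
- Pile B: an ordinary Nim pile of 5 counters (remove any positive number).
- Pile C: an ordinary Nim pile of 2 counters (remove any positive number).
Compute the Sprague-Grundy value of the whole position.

2

Pile A is a plain Nim pile of size 5, so its Grundy value is 5.
Pile B is a plain Nim pile of size 5, so its Grundy value is 5.
Pile C is a plain Nim pile of size 2, so its Grundy value is 2.
By the Sprague-Grundy theorem, the Grundy value of a sum of independent games is the XOR of the component values.
Combined value = 5 XOR 5 XOR 2 = 2.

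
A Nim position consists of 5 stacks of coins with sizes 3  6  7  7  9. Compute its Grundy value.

12

Nim-sum: 3 ^ 6 ^ 7 ^ 7 ^ 9 = 12.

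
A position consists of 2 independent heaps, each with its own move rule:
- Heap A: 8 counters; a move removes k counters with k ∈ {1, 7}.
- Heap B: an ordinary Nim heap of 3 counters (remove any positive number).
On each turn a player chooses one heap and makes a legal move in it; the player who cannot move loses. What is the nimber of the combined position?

3

For heap A, compute g(0), g(1), … with moves {1, 7}:
k:     0  1  2  3  4  5  6  7  8
g(k):  0  1  0  1  0  1  0  1  0
So g(8) = 0.
Heap B is a plain Nim heap of size 3, so its Grundy value is 3.
By the Sprague-Grundy theorem, the Grundy value of a sum of independent games is the XOR of the component values.
Combined value = 0 XOR 3 = 3.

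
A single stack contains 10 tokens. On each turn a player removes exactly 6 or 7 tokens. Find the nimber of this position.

1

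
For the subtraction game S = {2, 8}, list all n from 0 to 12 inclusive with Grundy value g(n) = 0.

0, 1, 4, 5, 10, 11

Grundy values for subtraction set {2, 8}:
k:     0  1  2  3  4  5  6  7  8  9 10 11 12
g(k):  0  0  1  1  0  0  1  1  2  2  0  0  1
The P-positions (g = 0) in 0..12 are 0, 1, 4, 5, 10, 11.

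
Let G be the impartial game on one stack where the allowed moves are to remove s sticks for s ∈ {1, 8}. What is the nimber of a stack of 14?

1

Build the Grundy sequence with g(k) = mex{g(k−s) : s ∈ {1, 8}, s ≤ k}:
k:     0  1  2  3  4  5  6  7  8  9 10 11 12 13 14
g(k):  0  1  0  1  0  1  0  1  2  0  1  0  1  0  1
So g(14) = 1.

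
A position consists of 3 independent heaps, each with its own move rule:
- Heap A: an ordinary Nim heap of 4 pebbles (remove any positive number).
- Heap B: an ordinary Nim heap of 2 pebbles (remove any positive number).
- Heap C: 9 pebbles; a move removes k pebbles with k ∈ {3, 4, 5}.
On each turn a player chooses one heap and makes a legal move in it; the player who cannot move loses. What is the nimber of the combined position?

6

Heap A is a plain Nim heap of size 4, so its Grundy value is 4.
Heap B is a plain Nim heap of size 2, so its Grundy value is 2.
Build the Grundy sequence for heap C with g(k) = mex{g(k−s) : s ∈ {3, 4, 5}, s ≤ k}:
k:     0  1  2  3  4  5  6  7  8  9
g(k):  0  0  0  1  1  1  2  2  0  0
So g(9) = 0.
The value of a disjunctive sum is the nim-sum of the parts.
Combined value = 4 XOR 2 XOR 0 = 6.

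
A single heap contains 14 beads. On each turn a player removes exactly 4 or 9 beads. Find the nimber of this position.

0

Grundy values for subtraction set {4, 9}:
g(0) = mex{} = 0
g(1) = mex{} = 0
g(2) = mex{} = 0
g(3) = mex{} = 0
g(4) = mex{0} = 1
g(5) = mex{0} = 1
g(6) = mex{0} = 1
g(7) = mex{0} = 1
g(8) = mex{1} = 0
g(9) = mex{0,1} = 2
g(10) = mex{0,1} = 2
g(11) = mex{0,1} = 2
g(12) = mex{0} = 1
g(13) = mex{1,2} = 0
g(14) = mex{1,2} = 0
So g(14) = 0.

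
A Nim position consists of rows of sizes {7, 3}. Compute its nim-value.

4

Compute the nim-sum pairwise:
7 XOR 3 = 4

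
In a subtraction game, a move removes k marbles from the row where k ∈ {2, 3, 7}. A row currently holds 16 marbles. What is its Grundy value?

Grundy values for subtraction set {2, 3, 7}:
k:     0  1  2  3  4  5  6  7  8  9 10 11 12 13 14 15 16
g(k):  0  0  1  1  2  0  0  1  1  2  0  0  1  1  2  0  0
So g(16) = 0.

0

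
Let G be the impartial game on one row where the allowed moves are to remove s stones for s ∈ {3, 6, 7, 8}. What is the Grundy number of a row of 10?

Build the Grundy sequence with g(k) = mex{g(k−s) : s ∈ {3, 6, 7, 8}, s ≤ k}:
k:     0  1  2  3  4  5  6  7  8  9 10
g(k):  0  0  0  1  1  1  2  2  2  3  3
So g(10) = 3.

3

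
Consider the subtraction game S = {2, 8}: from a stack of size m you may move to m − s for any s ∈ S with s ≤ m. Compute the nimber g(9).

Compute g(0), g(1), … for moves {2, 8}:
k:     0  1  2  3  4  5  6  7  8  9
g(k):  0  0  1  1  0  0  1  1  2  2
So g(9) = 2.

2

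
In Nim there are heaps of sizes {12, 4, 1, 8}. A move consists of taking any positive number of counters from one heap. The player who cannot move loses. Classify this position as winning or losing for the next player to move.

Winning position

Bitwise XOR of the heap sizes:
  1100  (12)
  0100  (4)
  0001  (1)
  1000  (8)
  ----
  0001  (1)
The nim-sum is 1 ≠ 0, so this is an N-position: the player to move can win.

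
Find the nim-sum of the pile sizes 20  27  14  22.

23

Nim-sum: 20 ⊕ 27 ⊕ 14 ⊕ 22 = 23.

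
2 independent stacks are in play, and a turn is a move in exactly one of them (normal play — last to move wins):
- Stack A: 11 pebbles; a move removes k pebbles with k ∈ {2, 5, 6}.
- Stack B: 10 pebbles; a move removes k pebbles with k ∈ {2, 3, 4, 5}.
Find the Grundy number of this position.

1

Build the Grundy sequence for stack A with g(k) = mex{g(k−s) : s ∈ {2, 5, 6}, s ≤ k}:
g(0) = mex{} = 0
g(1) = mex{} = 0
g(2) = mex{0} = 1
g(3) = mex{0} = 1
g(4) = mex{1} = 0
g(5) = mex{0,1} = 2
g(6) = mex{0} = 1
g(7) = mex{0,1,2} = 3
g(8) = mex{1} = 0
g(9) = mex{0,1,3} = 2
g(10) = mex{0,2} = 1
g(11) = mex{1,2} = 0
So g(11) = 0.
Grundy values for stack B (subtraction set {2, 3, 4, 5}):
g(0) = mex{} = 0
g(1) = mex{} = 0
g(2) = mex{0} = 1
g(3) = mex{0} = 1
g(4) = mex{0,1} = 2
g(5) = mex{0,1} = 2
g(6) = mex{0,1,2} = 3
g(7) = mex{1,2} = 0
g(8) = mex{1,2,3} = 0
g(9) = mex{0,2,3} = 1
g(10) = mex{0,2,3} = 1
So g(10) = 1.
The value of a disjunctive sum is the nim-sum of the parts.
Combined value = 0 ⊕ 1 = 1.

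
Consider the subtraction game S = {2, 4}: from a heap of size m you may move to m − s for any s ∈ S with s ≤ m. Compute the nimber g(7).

0

Grundy values for subtraction set {2, 4}:
g(0) = mex{} = 0
g(1) = mex{} = 0
g(2) = mex{0} = 1
g(3) = mex{0} = 1
g(4) = mex{0,1} = 2
g(5) = mex{0,1} = 2
g(6) = mex{1,2} = 0
g(7) = mex{1,2} = 0
So g(7) = 0.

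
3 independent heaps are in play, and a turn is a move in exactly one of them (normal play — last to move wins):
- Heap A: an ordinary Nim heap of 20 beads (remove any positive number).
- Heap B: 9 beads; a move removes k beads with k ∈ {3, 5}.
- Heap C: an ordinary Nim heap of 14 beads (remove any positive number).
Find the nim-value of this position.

26

Heap A is a plain Nim heap of size 20, so its Grundy value is 20.
Grundy values for heap B (subtraction set {3, 5}):
g(0) = mex{} = 0
g(1) = mex{} = 0
g(2) = mex{} = 0
g(3) = mex{0} = 1
g(4) = mex{0} = 1
g(5) = mex{0} = 1
g(6) = mex{0,1} = 2
g(7) = mex{0,1} = 2
g(8) = mex{1} = 0
g(9) = mex{1,2} = 0
So g(9) = 0.
Heap C is a plain Nim heap of size 14, so its Grundy value is 14.
By the Sprague-Grundy theorem, the Grundy value of a sum of independent games is the XOR of the component values.
Combined value = 20 XOR 0 XOR 14 = 26.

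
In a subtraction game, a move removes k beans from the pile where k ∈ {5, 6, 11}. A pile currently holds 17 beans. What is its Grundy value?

0

Build the Grundy sequence with g(k) = mex{g(k−s) : s ∈ {5, 6, 11}, s ≤ k}:
k:     0  1  2  3  4  5  6  7  8  9 10 11 12 13 14 15 16 17
g(k):  0  0  0  0  0  1  1  1  1  1  2  2  2  2  2  3  0  0
So g(17) = 0.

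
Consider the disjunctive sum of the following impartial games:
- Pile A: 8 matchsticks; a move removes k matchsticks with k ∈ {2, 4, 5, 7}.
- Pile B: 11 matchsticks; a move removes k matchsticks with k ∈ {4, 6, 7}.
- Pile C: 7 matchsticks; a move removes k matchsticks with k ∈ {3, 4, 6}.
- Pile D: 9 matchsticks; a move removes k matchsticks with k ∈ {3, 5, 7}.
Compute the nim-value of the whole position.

5

Grundy values for pile A (subtraction set {2, 4, 5, 7}):
k:     0  1  2  3  4  5  6  7  8
g(k):  0  0  1  1  2  2  3  3  4
So g(8) = 4.
Build the Grundy sequence for pile B with g(k) = mex{g(k−s) : s ∈ {4, 6, 7}, s ≤ k}:
k:     0  1  2  3  4  5  6  7  8  9 10 11
g(k):  0  0  0  0  1  1  1  1  2  2  2  0
So g(11) = 0.
Build the Grundy sequence for pile C with g(k) = mex{g(k−s) : s ∈ {3, 4, 6}, s ≤ k}:
k:     0  1  2  3  4  5  6  7
g(k):  0  0  0  1  1  1  2  2
So g(7) = 2.
Grundy values for pile D (subtraction set {3, 5, 7}):
g(0) = mex{} = 0
g(1) = mex{} = 0
g(2) = mex{} = 0
g(3) = mex{0} = 1
g(4) = mex{0} = 1
g(5) = mex{0} = 1
g(6) = mex{0,1} = 2
g(7) = mex{0,1} = 2
g(8) = mex{0,1} = 2
g(9) = mex{0,1,2} = 3
So g(9) = 3.
By the Sprague-Grundy theorem, the Grundy value of a sum of independent games is the XOR of the component values.
Combined value = 4 XOR 0 XOR 2 XOR 3 = 5.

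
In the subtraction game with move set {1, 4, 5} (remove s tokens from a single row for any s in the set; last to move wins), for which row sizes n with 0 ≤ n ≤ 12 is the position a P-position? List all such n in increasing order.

0, 2, 8, 10

Compute g(0), g(1), … for moves {1, 4, 5}:
k:     0  1  2  3  4  5  6  7  8  9 10 11 12
g(k):  0  1  0  1  2  3  2  3  0  1  0  1  2
The P-positions (g = 0) in 0..12 are 0, 2, 8, 10.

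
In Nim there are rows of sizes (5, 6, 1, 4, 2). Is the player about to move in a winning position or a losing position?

Winning position

Nim-sum: 5 ⊕ 6 ⊕ 1 ⊕ 4 ⊕ 2 = 4.
The nim-sum is 4 ≠ 0, so this is an N-position: the player to move can win.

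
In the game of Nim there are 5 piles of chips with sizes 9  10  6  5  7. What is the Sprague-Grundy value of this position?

Compute the nim-sum pairwise:
9 ^ 10 = 3
3 ^ 6 = 5
5 ^ 5 = 0
0 ^ 7 = 7

7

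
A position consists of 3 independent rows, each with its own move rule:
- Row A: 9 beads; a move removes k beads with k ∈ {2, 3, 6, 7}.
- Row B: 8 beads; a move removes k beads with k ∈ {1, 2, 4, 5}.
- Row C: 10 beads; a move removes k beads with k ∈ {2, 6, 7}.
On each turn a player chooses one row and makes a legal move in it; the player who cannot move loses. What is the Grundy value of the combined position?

Build the Grundy sequence for row A with g(k) = mex{g(k−s) : s ∈ {2, 3, 6, 7}, s ≤ k}:
k:     0  1  2  3  4  5  6  7  8  9
g(k):  0  0  1  1  2  0  3  1  2  0
So g(9) = 0.
For row B, compute g(0), g(1), … with moves {1, 2, 4, 5}:
g(0) = mex{} = 0
g(1) = mex{0} = 1
g(2) = mex{0,1} = 2
g(3) = mex{1,2} = 0
g(4) = mex{0,2} = 1
g(5) = mex{0,1} = 2
g(6) = mex{1,2} = 0
g(7) = mex{0,2} = 1
g(8) = mex{0,1} = 2
So g(8) = 2.
Build the Grundy sequence for row C with g(k) = mex{g(k−s) : s ∈ {2, 6, 7}, s ≤ k}:
k:     0  1  2  3  4  5  6  7  8  9 10
g(k):  0  0  1  1  0  0  1  1  2  0  3
So g(10) = 3.
By the Sprague-Grundy theorem, the Grundy value of a sum of independent games is the XOR of the component values.
Combined value = 0 ⊕ 2 ⊕ 3 = 1.

1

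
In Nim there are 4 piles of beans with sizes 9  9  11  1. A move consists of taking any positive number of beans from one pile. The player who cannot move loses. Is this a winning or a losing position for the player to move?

Winning position

Nim-sum: 9 XOR 9 XOR 11 XOR 1 = 10.
The nim-sum is 10 ≠ 0, so this is an N-position: the player to move can win.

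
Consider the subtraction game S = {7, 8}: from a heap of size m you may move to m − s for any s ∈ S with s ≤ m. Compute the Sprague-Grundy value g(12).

1

Build the Grundy sequence with g(k) = mex{g(k−s) : s ∈ {7, 8}, s ≤ k}:
k:     0  1  2  3  4  5  6  7  8  9 10 11 12
g(k):  0  0  0  0  0  0  0  1  1  1  1  1  1
So g(12) = 1.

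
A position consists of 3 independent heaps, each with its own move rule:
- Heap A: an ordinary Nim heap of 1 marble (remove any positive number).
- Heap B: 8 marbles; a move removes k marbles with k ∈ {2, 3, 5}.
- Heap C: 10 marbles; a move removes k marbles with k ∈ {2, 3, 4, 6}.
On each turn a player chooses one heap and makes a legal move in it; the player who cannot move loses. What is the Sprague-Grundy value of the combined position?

Heap A is a plain Nim heap of size 1, so its Grundy value is 1.
For heap B, compute g(0), g(1), … with moves {2, 3, 5}:
g(0) = mex{} = 0
g(1) = mex{} = 0
g(2) = mex{0} = 1
g(3) = mex{0} = 1
g(4) = mex{0,1} = 2
g(5) = mex{0,1} = 2
g(6) = mex{0,1,2} = 3
g(7) = mex{1,2} = 0
g(8) = mex{1,2,3} = 0
So g(8) = 0.
For heap C, compute g(0), g(1), … with moves {2, 3, 4, 6}:
g(0) = mex{} = 0
g(1) = mex{} = 0
g(2) = mex{0} = 1
g(3) = mex{0} = 1
g(4) = mex{0,1} = 2
g(5) = mex{0,1} = 2
g(6) = mex{0,1,2} = 3
g(7) = mex{0,1,2} = 3
g(8) = mex{1,2,3} = 0
g(9) = mex{1,2,3} = 0
g(10) = mex{0,2,3} = 1
So g(10) = 1.
The value of a disjunctive sum is the nim-sum of the parts.
Combined value = 1 XOR 0 XOR 1 = 0.

0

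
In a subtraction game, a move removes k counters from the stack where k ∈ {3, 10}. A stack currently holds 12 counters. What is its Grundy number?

2

Grundy values for subtraction set {3, 10}:
g(0) = mex{} = 0
g(1) = mex{} = 0
g(2) = mex{} = 0
g(3) = mex{0} = 1
g(4) = mex{0} = 1
g(5) = mex{0} = 1
g(6) = mex{1} = 0
g(7) = mex{1} = 0
g(8) = mex{1} = 0
g(9) = mex{0} = 1
g(10) = mex{0} = 1
g(11) = mex{0} = 1
g(12) = mex{0,1} = 2
So g(12) = 2.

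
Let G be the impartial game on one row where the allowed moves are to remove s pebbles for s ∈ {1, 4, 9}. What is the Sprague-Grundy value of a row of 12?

Grundy values for subtraction set {1, 4, 9}:
g(0) = mex{} = 0
g(1) = mex{0} = 1
g(2) = mex{1} = 0
g(3) = mex{0} = 1
g(4) = mex{0,1} = 2
g(5) = mex{1,2} = 0
g(6) = mex{0} = 1
g(7) = mex{1} = 0
g(8) = mex{0,2} = 1
g(9) = mex{0,1} = 2
g(10) = mex{1,2} = 0
g(11) = mex{0} = 1
g(12) = mex{1} = 0
So g(12) = 0.

0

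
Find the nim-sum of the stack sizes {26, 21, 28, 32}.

51

Compute the nim-sum pairwise:
26 ⊕ 21 = 15
15 ⊕ 28 = 19
19 ⊕ 32 = 51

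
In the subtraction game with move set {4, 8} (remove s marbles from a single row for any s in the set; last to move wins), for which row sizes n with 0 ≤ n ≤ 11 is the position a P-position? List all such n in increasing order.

0, 1, 2, 3

Build the Grundy sequence with g(k) = mex{g(k−s) : s ∈ {4, 8}, s ≤ k}:
k:     0  1  2  3  4  5  6  7  8  9 10 11
g(k):  0  0  0  0  1  1  1  1  2  2  2  2
The P-positions (g = 0) in 0..11 are 0, 1, 2, 3.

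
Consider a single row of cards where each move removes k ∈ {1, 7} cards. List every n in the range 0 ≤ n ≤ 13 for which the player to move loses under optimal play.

0, 2, 4, 6, 8, 10, 12

Grundy values for subtraction set {1, 7}:
k:     0  1  2  3  4  5  6  7  8  9 10 11 12 13
g(k):  0  1  0  1  0  1  0  1  0  1  0  1  0  1
The P-positions (g = 0) in 0..13 are 0, 2, 4, 6, 8, 10, 12.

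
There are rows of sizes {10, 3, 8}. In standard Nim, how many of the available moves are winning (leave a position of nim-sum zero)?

Compute the nim-sum pairwise:
10 ^ 3 = 9
9 ^ 8 = 1
The overall nim-sum is X = 1. A row of size p has a winning move iff p XOR X < p (reduce it to p XOR X).
  10: 10 XOR 1 = 11 ≥ 10 — no move.
  3: 3 XOR 1 = 2 < 3 — winning move (to 2).
  8: 8 XOR 1 = 9 ≥ 8 — no move.
That gives 1 winning move.

1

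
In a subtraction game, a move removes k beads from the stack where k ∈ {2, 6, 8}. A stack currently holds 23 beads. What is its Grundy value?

2

Grundy values for subtraction set {2, 6, 8}:
k:     0  1  2  3  4  5  6  7  8  9 10 11 12 13 14 15 16 17 18 19 20 21 22 23
g(k):  0  0  1  1  0  0  1  1  2  2  3  3  2  2  0  0  1  1  0  0  1  1  2  2
So g(23) = 2.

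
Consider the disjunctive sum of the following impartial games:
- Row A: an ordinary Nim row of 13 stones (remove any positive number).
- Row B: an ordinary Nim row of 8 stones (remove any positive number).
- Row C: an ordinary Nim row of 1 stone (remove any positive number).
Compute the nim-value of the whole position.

Row A is a plain Nim row of size 13, so its Grundy value is 13.
Row B is a plain Nim row of size 8, so its Grundy value is 8.
Row C is a plain Nim row of size 1, so its Grundy value is 1.
By the Sprague-Grundy theorem, the Grundy value of a sum of independent games is the XOR of the component values.
Combined value = 13 ⊕ 8 ⊕ 1 = 4.

4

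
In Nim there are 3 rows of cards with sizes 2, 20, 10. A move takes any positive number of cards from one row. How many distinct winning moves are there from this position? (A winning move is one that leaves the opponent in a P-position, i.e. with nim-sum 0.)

1

Compute the nim-sum pairwise:
2 ⊕ 20 = 22
22 ⊕ 10 = 28
The overall nim-sum is X = 28. A row of size p has a winning move iff p XOR X < p (reduce it to p XOR X).
  2: 2 XOR 28 = 30 ≥ 2 — no move.
  20: 20 XOR 28 = 8 < 20 — winning move (to 8).
  10: 10 XOR 28 = 22 ≥ 10 — no move.
That gives 1 winning move.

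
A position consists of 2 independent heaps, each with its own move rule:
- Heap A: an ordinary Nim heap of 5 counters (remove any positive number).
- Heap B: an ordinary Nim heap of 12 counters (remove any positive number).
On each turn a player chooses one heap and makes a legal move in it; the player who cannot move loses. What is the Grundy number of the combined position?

9

Heap A is a plain Nim heap of size 5, so its Grundy value is 5.
Heap B is a plain Nim heap of size 12, so its Grundy value is 12.
The value of a disjunctive sum is the nim-sum of the parts.
Combined value = 5 XOR 12 = 9.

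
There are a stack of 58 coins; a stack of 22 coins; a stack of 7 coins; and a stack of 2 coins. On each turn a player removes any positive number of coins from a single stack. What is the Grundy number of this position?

41

Compute the nim-sum pairwise:
58 ⊕ 22 = 44
44 ⊕ 7 = 43
43 ⊕ 2 = 41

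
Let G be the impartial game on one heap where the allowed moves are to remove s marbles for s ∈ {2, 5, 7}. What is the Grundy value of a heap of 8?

2

Grundy values for subtraction set {2, 5, 7}:
k:     0  1  2  3  4  5  6  7  8
g(k):  0  0  1  1  0  2  1  3  2
So g(8) = 2.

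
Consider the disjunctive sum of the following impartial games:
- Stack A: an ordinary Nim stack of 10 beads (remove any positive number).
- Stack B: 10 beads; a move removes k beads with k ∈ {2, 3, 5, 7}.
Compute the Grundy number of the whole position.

10

Stack A is a plain Nim stack of size 10, so its Grundy value is 10.
Build the Grundy sequence for stack B with g(k) = mex{g(k−s) : s ∈ {2, 3, 5, 7}, s ≤ k}:
k:     0  1  2  3  4  5  6  7  8  9 10
g(k):  0  0  1  1  2  2  3  3  4  0  0
So g(10) = 0.
By the Sprague-Grundy theorem, the Grundy value of a sum of independent games is the XOR of the component values.
Combined value = 10 ⊕ 0 = 10.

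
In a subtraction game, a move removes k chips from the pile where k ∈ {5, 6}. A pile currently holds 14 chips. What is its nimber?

0

Compute g(0), g(1), … for moves {5, 6}:
g(0) = mex{} = 0
g(1) = mex{} = 0
g(2) = mex{} = 0
g(3) = mex{} = 0
g(4) = mex{} = 0
g(5) = mex{0} = 1
g(6) = mex{0} = 1
g(7) = mex{0} = 1
g(8) = mex{0} = 1
g(9) = mex{0} = 1
g(10) = mex{0,1} = 2
g(11) = mex{1} = 0
g(12) = mex{1} = 0
g(13) = mex{1} = 0
g(14) = mex{1} = 0
So g(14) = 0.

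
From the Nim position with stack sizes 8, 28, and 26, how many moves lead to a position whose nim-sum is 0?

3

Compute the nim-sum pairwise:
8 XOR 28 = 20
20 XOR 26 = 14
The overall nim-sum is X = 14. A stack of size p has a winning move iff p XOR X < p (reduce it to p XOR X).
  8: 8 XOR 14 = 6 < 8 — winning move (to 6).
  28: 28 XOR 14 = 18 < 28 — winning move (to 18).
  26: 26 XOR 14 = 20 < 26 — winning move (to 20).
That gives 3 winning moves.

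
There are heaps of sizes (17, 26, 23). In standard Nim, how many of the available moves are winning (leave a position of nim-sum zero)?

3

Compute the nim-sum pairwise:
17 ⊕ 26 = 11
11 ⊕ 23 = 28
The overall nim-sum is X = 28. A heap of size p has a winning move iff p XOR X < p (reduce it to p XOR X).
  17: 17 XOR 28 = 13 < 17 — winning move (to 13).
  26: 26 XOR 28 = 6 < 26 — winning move (to 6).
  23: 23 XOR 28 = 11 < 23 — winning move (to 11).
That gives 3 winning moves.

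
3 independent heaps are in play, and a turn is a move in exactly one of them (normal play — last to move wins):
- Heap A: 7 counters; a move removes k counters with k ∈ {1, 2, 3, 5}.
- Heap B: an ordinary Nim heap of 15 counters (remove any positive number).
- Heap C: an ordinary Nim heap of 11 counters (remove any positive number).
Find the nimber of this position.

7

Grundy values for heap A (subtraction set {1, 2, 3, 5}):
k:     0  1  2  3  4  5  6  7
g(k):  0  1  2  3  0  1  2  3
So g(7) = 3.
Heap B is a plain Nim heap of size 15, so its Grundy value is 15.
Heap C is a plain Nim heap of size 11, so its Grundy value is 11.
By the Sprague-Grundy theorem, the Grundy value of a sum of independent games is the XOR of the component values.
Combined value = 3 XOR 15 XOR 11 = 7.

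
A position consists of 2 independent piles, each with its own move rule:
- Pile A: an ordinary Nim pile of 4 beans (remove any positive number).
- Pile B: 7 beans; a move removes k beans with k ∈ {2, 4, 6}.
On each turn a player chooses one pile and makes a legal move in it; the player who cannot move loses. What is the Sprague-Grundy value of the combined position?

7

Pile A is a plain Nim pile of size 4, so its Grundy value is 4.
For pile B, compute g(0), g(1), … with moves {2, 4, 6}:
g(0) = mex{} = 0
g(1) = mex{} = 0
g(2) = mex{0} = 1
g(3) = mex{0} = 1
g(4) = mex{0,1} = 2
g(5) = mex{0,1} = 2
g(6) = mex{0,1,2} = 3
g(7) = mex{0,1,2} = 3
So g(7) = 3.
By the Sprague-Grundy theorem, the Grundy value of a sum of independent games is the XOR of the component values.
Combined value = 4 XOR 3 = 7.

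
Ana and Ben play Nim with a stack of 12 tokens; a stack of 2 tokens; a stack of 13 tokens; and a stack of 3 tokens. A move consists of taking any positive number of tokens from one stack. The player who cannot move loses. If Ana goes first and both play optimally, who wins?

Ben wins

Nim-sum: 12 XOR 2 XOR 13 XOR 3 = 0.
The nim-sum is 0, so this is a P-position: the player to move is in a losing position under optimal play; Ana is about to move from it and so loses — Ben wins.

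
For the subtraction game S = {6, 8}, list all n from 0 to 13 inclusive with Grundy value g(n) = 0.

0, 1, 2, 3, 4, 5

Compute g(0), g(1), … for moves {6, 8}:
g(0) = mex{} = 0
g(1) = mex{} = 0
g(2) = mex{} = 0
g(3) = mex{} = 0
g(4) = mex{} = 0
g(5) = mex{} = 0
g(6) = mex{0} = 1
g(7) = mex{0} = 1
g(8) = mex{0} = 1
g(9) = mex{0} = 1
g(10) = mex{0} = 1
g(11) = mex{0} = 1
g(12) = mex{0,1} = 2
g(13) = mex{0,1} = 2
The P-positions (g = 0) in 0..13 are 0, 1, 2, 3, 4, 5.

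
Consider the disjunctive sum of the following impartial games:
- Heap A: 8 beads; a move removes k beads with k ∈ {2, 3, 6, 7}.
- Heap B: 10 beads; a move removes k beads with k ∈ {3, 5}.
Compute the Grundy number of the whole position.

Grundy values for heap A (subtraction set {2, 3, 6, 7}):
g(0) = mex{} = 0
g(1) = mex{} = 0
g(2) = mex{0} = 1
g(3) = mex{0} = 1
g(4) = mex{0,1} = 2
g(5) = mex{1} = 0
g(6) = mex{0,1,2} = 3
g(7) = mex{0,2} = 1
g(8) = mex{0,1,3} = 2
So g(8) = 2.
Build the Grundy sequence for heap B with g(k) = mex{g(k−s) : s ∈ {3, 5}, s ≤ k}:
k:     0  1  2  3  4  5  6  7  8  9 10
g(k):  0  0  0  1  1  1  2  2  0  0  0
So g(10) = 0.
The value of a disjunctive sum is the nim-sum of the parts.
Combined value = 2 XOR 0 = 2.

2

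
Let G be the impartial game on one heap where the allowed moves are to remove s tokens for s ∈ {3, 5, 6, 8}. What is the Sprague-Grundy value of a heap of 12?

Compute g(0), g(1), … for moves {3, 5, 6, 8}:
g(0) = mex{} = 0
g(1) = mex{} = 0
g(2) = mex{} = 0
g(3) = mex{0} = 1
g(4) = mex{0} = 1
g(5) = mex{0} = 1
g(6) = mex{0,1} = 2
g(7) = mex{0,1} = 2
g(8) = mex{0,1} = 2
g(9) = mex{0,1,2} = 3
g(10) = mex{0,1,2} = 3
g(11) = mex{1,2} = 0
g(12) = mex{1,2,3} = 0
So g(12) = 0.

0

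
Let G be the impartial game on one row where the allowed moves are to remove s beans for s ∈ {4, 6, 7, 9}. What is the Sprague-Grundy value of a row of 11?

2

Build the Grundy sequence with g(k) = mex{g(k−s) : s ∈ {4, 6, 7, 9}, s ≤ k}:
g(0) = mex{} = 0
g(1) = mex{} = 0
g(2) = mex{} = 0
g(3) = mex{} = 0
g(4) = mex{0} = 1
g(5) = mex{0} = 1
g(6) = mex{0} = 1
g(7) = mex{0} = 1
g(8) = mex{0,1} = 2
g(9) = mex{0,1} = 2
g(10) = mex{0,1} = 2
g(11) = mex{0,1} = 2
So g(11) = 2.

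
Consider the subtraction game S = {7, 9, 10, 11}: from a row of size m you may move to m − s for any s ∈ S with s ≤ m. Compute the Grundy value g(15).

2

Compute g(0), g(1), … for moves {7, 9, 10, 11}:
k:     0  1  2  3  4  5  6  7  8  9 10 11 12 13 14 15
g(k):  0  0  0  0  0  0  0  1  1  1  1  1  1  1  2  2
So g(15) = 2.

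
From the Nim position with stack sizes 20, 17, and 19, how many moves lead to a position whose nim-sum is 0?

3

Compute the nim-sum pairwise:
20 ⊕ 17 = 5
5 ⊕ 19 = 22
The overall nim-sum is X = 22. A stack of size p has a winning move iff p XOR X < p (reduce it to p XOR X).
  20: 20 XOR 22 = 2 < 20 — winning move (to 2).
  17: 17 XOR 22 = 7 < 17 — winning move (to 7).
  19: 19 XOR 22 = 5 < 19 — winning move (to 5).
That gives 3 winning moves.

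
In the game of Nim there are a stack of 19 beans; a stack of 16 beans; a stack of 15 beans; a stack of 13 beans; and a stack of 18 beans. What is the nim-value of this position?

19

In binary:
  10011  (19)
  10000  (16)
  01111  (15)
  01101  (13)
  10010  (18)
  -----
  10011  (19)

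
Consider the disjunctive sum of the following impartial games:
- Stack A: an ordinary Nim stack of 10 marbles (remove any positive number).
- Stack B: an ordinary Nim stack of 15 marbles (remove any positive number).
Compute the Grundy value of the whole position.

5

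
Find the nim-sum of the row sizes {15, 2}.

Compute the nim-sum pairwise:
15 ⊕ 2 = 13

13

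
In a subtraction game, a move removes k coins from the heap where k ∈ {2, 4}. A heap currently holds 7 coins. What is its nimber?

Compute g(0), g(1), … for moves {2, 4}:
g(0) = mex{} = 0
g(1) = mex{} = 0
g(2) = mex{0} = 1
g(3) = mex{0} = 1
g(4) = mex{0,1} = 2
g(5) = mex{0,1} = 2
g(6) = mex{1,2} = 0
g(7) = mex{1,2} = 0
So g(7) = 0.

0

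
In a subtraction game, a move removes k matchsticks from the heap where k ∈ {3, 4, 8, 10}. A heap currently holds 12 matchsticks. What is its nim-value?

4

Grundy values for subtraction set {3, 4, 8, 10}:
k:     0  1  2  3  4  5  6  7  8  9 10 11 12
g(k):  0  0  0  1  1  1  2  0  2  3  1  3  4
So g(12) = 4.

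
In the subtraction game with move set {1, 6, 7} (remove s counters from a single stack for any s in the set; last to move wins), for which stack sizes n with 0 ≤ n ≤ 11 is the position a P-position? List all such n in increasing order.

0, 2, 4

Build the Grundy sequence with g(k) = mex{g(k−s) : s ∈ {1, 6, 7}, s ≤ k}:
k:     0  1  2  3  4  5  6  7  8  9 10 11
g(k):  0  1  0  1  0  1  2  3  2  3  2  3
The P-positions (g = 0) in 0..11 are 0, 2, 4.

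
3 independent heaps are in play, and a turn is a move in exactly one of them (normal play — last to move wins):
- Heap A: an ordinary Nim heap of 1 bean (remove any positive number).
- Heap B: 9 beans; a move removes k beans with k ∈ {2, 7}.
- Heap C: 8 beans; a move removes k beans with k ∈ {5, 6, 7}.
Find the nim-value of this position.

Heap A is a plain Nim heap of size 1, so its Grundy value is 1.
Grundy values for heap B (subtraction set {2, 7}):
g(0) = mex{} = 0
g(1) = mex{} = 0
g(2) = mex{0} = 1
g(3) = mex{0} = 1
g(4) = mex{1} = 0
g(5) = mex{1} = 0
g(6) = mex{0} = 1
g(7) = mex{0} = 1
g(8) = mex{0,1} = 2
g(9) = mex{1} = 0
So g(9) = 0.
Grundy values for heap C (subtraction set {5, 6, 7}):
k:     0  1  2  3  4  5  6  7  8
g(k):  0  0  0  0  0  1  1  1  1
So g(8) = 1.
By the Sprague-Grundy theorem, the Grundy value of a sum of independent games is the XOR of the component values.
Combined value = 1 ⊕ 0 ⊕ 1 = 0.

0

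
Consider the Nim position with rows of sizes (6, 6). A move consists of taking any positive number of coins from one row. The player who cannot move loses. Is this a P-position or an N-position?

P-position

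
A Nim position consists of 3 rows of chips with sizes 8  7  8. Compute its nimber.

7

Nim-sum: 8 ⊕ 7 ⊕ 8 = 7.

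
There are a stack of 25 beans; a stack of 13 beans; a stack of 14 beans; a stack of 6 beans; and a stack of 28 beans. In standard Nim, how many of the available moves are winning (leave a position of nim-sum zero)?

Bitwise XOR of the heap sizes:
  11001  (25)
  01101  (13)
  01110  (14)
  00110  (6)
  11100  (28)
  -----
  00000  (0)
The nim-sum is already 0, so every move leaves a nonzero nim-sum — there are no winning moves.

0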